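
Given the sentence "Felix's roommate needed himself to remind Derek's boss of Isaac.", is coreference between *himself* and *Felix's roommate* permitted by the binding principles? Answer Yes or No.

Yes

*himself* is a reflexive; Principle A requires it to be bound within its binding domain — the matrix clause.
— Felix's roommate: subject of the matrix clause; c-commands the reflexive within its binding domain — allowed (Principle A).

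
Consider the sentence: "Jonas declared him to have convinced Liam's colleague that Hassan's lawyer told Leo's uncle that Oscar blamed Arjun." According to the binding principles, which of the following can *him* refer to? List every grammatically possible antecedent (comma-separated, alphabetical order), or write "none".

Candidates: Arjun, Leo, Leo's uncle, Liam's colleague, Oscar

none

*him* is a pronoun; Principle B requires it to be free in its binding domain — the matrix clause.
— Arjun: object of the clause headed by 'blamed'; is c-commanded by the pronoun; coreference would bind this R-expression — blocked (Principle C).
— Leo: possessor inside the object DP of the clause headed by 'told'; is c-commanded by the pronoun; coreference would bind this R-expression — blocked (Principle C).
— Leo's uncle: object of the clause headed by 'told'; is c-commanded by the pronoun; coreference would bind this R-expression — blocked (Principle C).
— Liam's colleague: object of the clause headed by 'convinced'; is c-commanded by the pronoun; coreference would bind this R-expression — blocked (Principle C).
— Oscar: subject of the clause headed by 'blamed'; is c-commanded by the pronoun; coreference would bind this R-expression — blocked (Principle C).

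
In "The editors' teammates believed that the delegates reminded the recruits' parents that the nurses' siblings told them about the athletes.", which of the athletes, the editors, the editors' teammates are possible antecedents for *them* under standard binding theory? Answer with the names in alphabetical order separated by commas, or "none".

*them* is a pronoun; Principle B requires it to be free in its binding domain — the clause headed by 'told'.
— the athletes: second object of the clause headed by 'told'; is c-commanded by the pronoun; coreference would bind this R-expression — blocked (Principle C).
— the editors: possessor inside the subject DP of the matrix clause; does not c-command the pronoun — Principle B does not apply; allowed.
— the editors' teammates: subject of the matrix clause; c-commands the pronoun but lies outside its binding domain — allowed.

the editors, the editors' teammates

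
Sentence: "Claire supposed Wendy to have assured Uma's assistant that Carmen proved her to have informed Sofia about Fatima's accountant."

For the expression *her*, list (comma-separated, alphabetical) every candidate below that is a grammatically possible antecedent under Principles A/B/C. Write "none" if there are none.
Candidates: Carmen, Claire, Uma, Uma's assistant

*her* is a pronoun; Principle B requires it to be free in its binding domain — the clause headed by 'proved'.
— Carmen: subject of the clause headed by 'proved'; c-commands the pronoun within its binding domain — blocked (Principle B).
— Claire: subject of the matrix clause; c-commands the pronoun but lies outside its binding domain — allowed.
— Uma: possessor inside the object DP of the clause headed by 'assured'; does not c-command the pronoun — Principle B does not apply; allowed.
— Uma's assistant: object of the clause headed by 'assured'; c-commands the pronoun but lies outside its binding domain — allowed.

Claire, Uma, Uma's assistant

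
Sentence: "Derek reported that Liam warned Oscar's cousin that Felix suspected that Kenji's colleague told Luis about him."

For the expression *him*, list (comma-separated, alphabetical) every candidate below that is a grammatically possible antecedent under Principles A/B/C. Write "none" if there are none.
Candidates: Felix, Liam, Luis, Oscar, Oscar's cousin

Felix, Liam, Oscar, Oscar's cousin

*him* is a pronoun; Principle B requires it to be free in its binding domain — the clause headed by 'told'.
— Felix: subject of the clause headed by 'suspected'; c-commands the pronoun but lies outside its binding domain — allowed.
— Liam: subject of the clause headed by 'warned'; c-commands the pronoun but lies outside its binding domain — allowed.
— Luis: object of the clause headed by 'told'; c-commands the pronoun within its binding domain — blocked (Principle B).
— Oscar: possessor inside the object DP of the clause headed by 'warned'; does not c-command the pronoun — Principle B does not apply; allowed.
— Oscar's cousin: object of the clause headed by 'warned'; c-commands the pronoun but lies outside its binding domain — allowed.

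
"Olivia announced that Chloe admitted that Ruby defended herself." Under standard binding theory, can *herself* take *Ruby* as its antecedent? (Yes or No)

Yes

*herself* is a reflexive; Principle A requires it to be bound within its binding domain — the clause headed by 'defended'.
— Ruby: subject of the clause headed by 'defended'; c-commands the reflexive within its binding domain — allowed (Principle A).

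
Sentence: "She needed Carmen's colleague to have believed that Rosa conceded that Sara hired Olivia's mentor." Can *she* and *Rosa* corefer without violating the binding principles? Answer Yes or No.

No

*Rosa* is an R-expression; Principle C requires it to be free (not bound by any c-commanding expression).
— she: subject of the matrix clause; the pronoun c-commands the R-expression — coreference blocked (Principle C).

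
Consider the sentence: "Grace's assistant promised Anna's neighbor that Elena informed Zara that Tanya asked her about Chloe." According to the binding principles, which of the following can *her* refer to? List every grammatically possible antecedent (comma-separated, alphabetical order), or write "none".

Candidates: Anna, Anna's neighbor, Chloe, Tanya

*her* is a pronoun; Principle B requires it to be free in its binding domain — the clause headed by 'asked'.
— Anna: possessor inside the object DP of the matrix clause; does not c-command the pronoun — Principle B does not apply; allowed.
— Anna's neighbor: object of the matrix clause; c-commands the pronoun but lies outside its binding domain — allowed.
— Chloe: second object of the clause headed by 'asked'; is c-commanded by the pronoun; coreference would bind this R-expression — blocked (Principle C).
— Tanya: subject of the clause headed by 'asked'; c-commands the pronoun within its binding domain — blocked (Principle B).

Anna, Anna's neighbor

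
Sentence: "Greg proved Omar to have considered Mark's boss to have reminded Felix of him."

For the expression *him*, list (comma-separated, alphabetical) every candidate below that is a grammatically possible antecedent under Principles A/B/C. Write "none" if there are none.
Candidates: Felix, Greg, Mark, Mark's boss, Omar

*him* is a pronoun; Principle B requires it to be free in its binding domain — the clause headed by 'reminded'.
— Felix: object of the clause headed by 'reminded'; c-commands the pronoun within its binding domain — blocked (Principle B).
— Greg: subject of the matrix clause; c-commands the pronoun but lies outside its binding domain — allowed.
— Mark: possessor inside the subject DP of the clause headed by 'reminded'; does not c-command the pronoun — Principle B does not apply; allowed.
— Mark's boss: subject of the clause headed by 'reminded'; c-commands the pronoun within its binding domain — blocked (Principle B).
— Omar: subject of the clause headed by 'considered'; c-commands the pronoun but lies outside its binding domain — allowed.

Greg, Mark, Omar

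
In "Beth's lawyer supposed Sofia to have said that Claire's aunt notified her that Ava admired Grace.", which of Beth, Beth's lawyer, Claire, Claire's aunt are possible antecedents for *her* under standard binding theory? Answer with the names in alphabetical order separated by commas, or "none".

*her* is a pronoun; Principle B requires it to be free in its binding domain — the clause headed by 'notified'.
— Beth: possessor inside the subject DP of the matrix clause; does not c-command the pronoun — Principle B does not apply; allowed.
— Beth's lawyer: subject of the matrix clause; c-commands the pronoun but lies outside its binding domain — allowed.
— Claire: possessor inside the subject DP of the clause headed by 'notified'; does not c-command the pronoun — Principle B does not apply; allowed.
— Claire's aunt: subject of the clause headed by 'notified'; c-commands the pronoun within its binding domain — blocked (Principle B).

Beth, Beth's lawyer, Claire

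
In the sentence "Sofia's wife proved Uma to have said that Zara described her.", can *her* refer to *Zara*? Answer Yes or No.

No

*her* is a pronoun; Principle B requires it to be free in its binding domain — the clause headed by 'described'.
— Zara: subject of the clause headed by 'described'; c-commands the pronoun within its binding domain — blocked (Principle B).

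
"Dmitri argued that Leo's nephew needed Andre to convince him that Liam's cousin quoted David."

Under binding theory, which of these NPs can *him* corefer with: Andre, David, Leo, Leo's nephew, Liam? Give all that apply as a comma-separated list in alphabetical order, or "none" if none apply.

Leo, Leo's nephew

*him* is a pronoun; Principle B requires it to be free in its binding domain — the clause headed by 'convince'.
— Andre: subject of the clause headed by 'convince'; c-commands the pronoun within its binding domain — blocked (Principle B).
— David: object of the clause headed by 'quoted'; is c-commanded by the pronoun; coreference would bind this R-expression — blocked (Principle C).
— Leo: possessor inside the subject DP of the clause headed by 'needed'; does not c-command the pronoun — Principle B does not apply; allowed.
— Leo's nephew: subject of the clause headed by 'needed'; c-commands the pronoun but lies outside its binding domain — allowed.
— Liam: possessor inside the subject DP of the clause headed by 'quoted'; is c-commanded by the pronoun; coreference would bind this R-expression — blocked (Principle C).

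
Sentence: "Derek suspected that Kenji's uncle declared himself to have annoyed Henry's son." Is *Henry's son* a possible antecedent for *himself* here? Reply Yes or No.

*himself* is a reflexive; Principle A requires it to be bound within its binding domain — the clause headed by 'declared'.
— Henry's son: object of the clause headed by 'annoyed'; does not c-command the reflexive — cannot bind it (Principle A).

No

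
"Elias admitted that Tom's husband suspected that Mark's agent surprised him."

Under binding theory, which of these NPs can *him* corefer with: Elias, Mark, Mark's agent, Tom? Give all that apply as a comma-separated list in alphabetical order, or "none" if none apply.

Elias, Mark, Tom

*him* is a pronoun; Principle B requires it to be free in its binding domain — the clause headed by 'surprised'.
— Elias: subject of the matrix clause; c-commands the pronoun but lies outside its binding domain — allowed.
— Mark: possessor inside the subject DP of the clause headed by 'surprised'; does not c-command the pronoun — Principle B does not apply; allowed.
— Mark's agent: subject of the clause headed by 'surprised'; c-commands the pronoun within its binding domain — blocked (Principle B).
— Tom: possessor inside the subject DP of the clause headed by 'suspected'; does not c-command the pronoun — Principle B does not apply; allowed.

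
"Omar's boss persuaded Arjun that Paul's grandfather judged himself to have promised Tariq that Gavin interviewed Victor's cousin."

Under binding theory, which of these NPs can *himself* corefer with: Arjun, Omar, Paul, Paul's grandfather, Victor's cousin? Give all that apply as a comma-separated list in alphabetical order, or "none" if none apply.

Paul's grandfather

*himself* is a reflexive; Principle A requires it to be bound within its binding domain — the clause headed by 'judged'.
— Arjun: object of the matrix clause; c-commands the reflexive but lies outside its binding domain — cannot bind it (Principle A).
— Omar: possessor inside the subject DP of the matrix clause; does not c-command the reflexive — cannot bind it (Principle A).
— Paul: possessor inside the subject DP of the clause headed by 'judged'; does not c-command the reflexive — cannot bind it (Principle A).
— Paul's grandfather: subject of the clause headed by 'judged'; c-commands the reflexive within its binding domain — allowed (Principle A).
— Victor's cousin: object of the clause headed by 'interviewed'; does not c-command the reflexive — cannot bind it (Principle A).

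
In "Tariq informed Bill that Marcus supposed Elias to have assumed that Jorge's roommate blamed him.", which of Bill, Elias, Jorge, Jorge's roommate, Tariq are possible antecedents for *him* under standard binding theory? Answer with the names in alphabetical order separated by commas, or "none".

*him* is a pronoun; Principle B requires it to be free in its binding domain — the clause headed by 'blamed'.
— Bill: object of the matrix clause; c-commands the pronoun but lies outside its binding domain — allowed.
— Elias: subject of the clause headed by 'assumed'; c-commands the pronoun but lies outside its binding domain — allowed.
— Jorge: possessor inside the subject DP of the clause headed by 'blamed'; does not c-command the pronoun — Principle B does not apply; allowed.
— Jorge's roommate: subject of the clause headed by 'blamed'; c-commands the pronoun within its binding domain — blocked (Principle B).
— Tariq: subject of the matrix clause; c-commands the pronoun but lies outside its binding domain — allowed.

Bill, Elias, Jorge, Tariq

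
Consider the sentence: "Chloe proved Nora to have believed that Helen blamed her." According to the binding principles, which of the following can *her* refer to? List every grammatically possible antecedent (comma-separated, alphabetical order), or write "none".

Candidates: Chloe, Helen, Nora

*her* is a pronoun; Principle B requires it to be free in its binding domain — the clause headed by 'blamed'.
— Chloe: subject of the matrix clause; c-commands the pronoun but lies outside its binding domain — allowed.
— Helen: subject of the clause headed by 'blamed'; c-commands the pronoun within its binding domain — blocked (Principle B).
— Nora: subject of the clause headed by 'believed'; c-commands the pronoun but lies outside its binding domain — allowed.

Chloe, Nora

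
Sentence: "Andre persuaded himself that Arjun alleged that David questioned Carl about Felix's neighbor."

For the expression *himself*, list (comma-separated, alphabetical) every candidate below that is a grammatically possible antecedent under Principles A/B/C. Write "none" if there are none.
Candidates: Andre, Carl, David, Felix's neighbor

Andre

*himself* is a reflexive; Principle A requires it to be bound within its binding domain — the matrix clause.
— Andre: subject of the matrix clause; c-commands the reflexive within its binding domain — allowed (Principle A).
— Carl: object of the clause headed by 'questioned'; does not c-command the reflexive — cannot bind it (Principle A).
— David: subject of the clause headed by 'questioned'; does not c-command the reflexive — cannot bind it (Principle A).
— Felix's neighbor: second object of the clause headed by 'questioned'; does not c-command the reflexive — cannot bind it (Principle A).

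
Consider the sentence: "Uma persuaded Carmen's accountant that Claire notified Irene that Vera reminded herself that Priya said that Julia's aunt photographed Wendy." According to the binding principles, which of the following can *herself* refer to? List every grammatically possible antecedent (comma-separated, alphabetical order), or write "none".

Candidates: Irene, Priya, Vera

*herself* is a reflexive; Principle A requires it to be bound within its binding domain — the clause headed by 'reminded'.
— Irene: object of the clause headed by 'notified'; c-commands the reflexive but lies outside its binding domain — cannot bind it (Principle A).
— Priya: subject of the clause headed by 'said'; does not c-command the reflexive — cannot bind it (Principle A).
— Vera: subject of the clause headed by 'reminded'; c-commands the reflexive within its binding domain — allowed (Principle A).

Vera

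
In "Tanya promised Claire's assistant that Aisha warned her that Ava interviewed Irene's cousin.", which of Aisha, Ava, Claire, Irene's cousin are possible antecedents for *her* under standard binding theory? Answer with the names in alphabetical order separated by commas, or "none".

*her* is a pronoun; Principle B requires it to be free in its binding domain — the clause headed by 'warned'.
— Aisha: subject of the clause headed by 'warned'; c-commands the pronoun within its binding domain — blocked (Principle B).
— Ava: subject of the clause headed by 'interviewed'; is c-commanded by the pronoun; coreference would bind this R-expression — blocked (Principle C).
— Claire: possessor inside the object DP of the matrix clause; does not c-command the pronoun — Principle B does not apply; allowed.
— Irene's cousin: object of the clause headed by 'interviewed'; is c-commanded by the pronoun; coreference would bind this R-expression — blocked (Principle C).

Claire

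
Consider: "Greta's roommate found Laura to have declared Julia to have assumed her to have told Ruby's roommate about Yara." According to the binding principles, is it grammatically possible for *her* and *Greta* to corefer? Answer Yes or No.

Yes

*her* is a pronoun; Principle B requires it to be free in its binding domain — the clause headed by 'assumed'.
— Greta: possessor inside the subject DP of the matrix clause; does not c-command the pronoun — Principle B does not apply; allowed.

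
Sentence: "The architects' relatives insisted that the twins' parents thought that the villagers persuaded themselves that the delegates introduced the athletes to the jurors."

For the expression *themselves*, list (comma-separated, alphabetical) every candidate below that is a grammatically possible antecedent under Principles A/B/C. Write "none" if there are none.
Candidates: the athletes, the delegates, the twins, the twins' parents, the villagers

the villagers

*themselves* is a reflexive; Principle A requires it to be bound within its binding domain — the clause headed by 'persuaded'.
— the athletes: object of the clause headed by 'introduced'; does not c-command the reflexive — cannot bind it (Principle A).
— the delegates: subject of the clause headed by 'introduced'; does not c-command the reflexive — cannot bind it (Principle A).
— the twins: possessor inside the subject DP of the clause headed by 'thought'; does not c-command the reflexive — cannot bind it (Principle A).
— the twins' parents: subject of the clause headed by 'thought'; c-commands the reflexive but lies outside its binding domain — cannot bind it (Principle A).
— the villagers: subject of the clause headed by 'persuaded'; c-commands the reflexive within its binding domain — allowed (Principle A).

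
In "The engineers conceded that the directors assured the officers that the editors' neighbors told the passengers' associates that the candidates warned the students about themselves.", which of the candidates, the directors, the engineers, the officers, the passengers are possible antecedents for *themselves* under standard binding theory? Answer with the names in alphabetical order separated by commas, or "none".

*themselves* is a reflexive; Principle A requires it to be bound within its binding domain — the clause headed by 'warned'.
— the candidates: subject of the clause headed by 'warned'; c-commands the reflexive within its binding domain — allowed (Principle A).
— the directors: subject of the clause headed by 'assured'; c-commands the reflexive but lies outside its binding domain — cannot bind it (Principle A).
— the engineers: subject of the matrix clause; c-commands the reflexive but lies outside its binding domain — cannot bind it (Principle A).
— the officers: object of the clause headed by 'assured'; c-commands the reflexive but lies outside its binding domain — cannot bind it (Principle A).
— the passengers: possessor inside the object DP of the clause headed by 'told'; does not c-command the reflexive — cannot bind it (Principle A).

the candidates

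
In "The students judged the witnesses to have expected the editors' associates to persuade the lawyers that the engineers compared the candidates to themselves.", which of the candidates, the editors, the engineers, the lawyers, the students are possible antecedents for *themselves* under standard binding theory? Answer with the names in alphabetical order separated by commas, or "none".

the candidates, the engineers

*themselves* is a reflexive; Principle A requires it to be bound within its binding domain — the clause headed by 'compared'.
— the candidates: object of the clause headed by 'compared'; c-commands the reflexive within its binding domain — allowed (Principle A).
— the editors: possessor inside the subject DP of the clause headed by 'persuade'; does not c-command the reflexive — cannot bind it (Principle A).
— the engineers: subject of the clause headed by 'compared'; c-commands the reflexive within its binding domain — allowed (Principle A).
— the lawyers: object of the clause headed by 'persuade'; c-commands the reflexive but lies outside its binding domain — cannot bind it (Principle A).
— the students: subject of the matrix clause; c-commands the reflexive but lies outside its binding domain — cannot bind it (Principle A).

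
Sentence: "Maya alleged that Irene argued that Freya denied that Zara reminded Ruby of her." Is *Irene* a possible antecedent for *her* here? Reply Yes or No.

*her* is a pronoun; Principle B requires it to be free in its binding domain — the clause headed by 'reminded'.
— Irene: subject of the clause headed by 'argued'; c-commands the pronoun but lies outside its binding domain — allowed.

Yes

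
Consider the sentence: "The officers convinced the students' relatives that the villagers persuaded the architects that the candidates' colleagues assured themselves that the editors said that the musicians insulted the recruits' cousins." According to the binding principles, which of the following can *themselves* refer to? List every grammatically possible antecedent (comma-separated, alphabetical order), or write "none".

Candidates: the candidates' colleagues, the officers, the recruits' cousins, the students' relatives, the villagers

the candidates' colleagues

*themselves* is a reflexive; Principle A requires it to be bound within its binding domain — the clause headed by 'assured'.
— the candidates' colleagues: subject of the clause headed by 'assured'; c-commands the reflexive within its binding domain — allowed (Principle A).
— the officers: subject of the matrix clause; c-commands the reflexive but lies outside its binding domain — cannot bind it (Principle A).
— the recruits' cousins: object of the clause headed by 'insulted'; does not c-command the reflexive — cannot bind it (Principle A).
— the students' relatives: object of the matrix clause; c-commands the reflexive but lies outside its binding domain — cannot bind it (Principle A).
— the villagers: subject of the clause headed by 'persuaded'; c-commands the reflexive but lies outside its binding domain — cannot bind it (Principle A).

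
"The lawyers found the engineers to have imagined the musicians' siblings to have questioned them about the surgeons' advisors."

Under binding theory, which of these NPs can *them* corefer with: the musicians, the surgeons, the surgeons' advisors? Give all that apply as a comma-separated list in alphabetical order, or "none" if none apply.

*them* is a pronoun; Principle B requires it to be free in its binding domain — the clause headed by 'questioned'.
— the musicians: possessor inside the subject DP of the clause headed by 'questioned'; does not c-command the pronoun — Principle B does not apply; allowed.
— the surgeons: possessor inside the second object DP of the clause headed by 'questioned'; is c-commanded by the pronoun; coreference would bind this R-expression — blocked (Principle C).
— the surgeons' advisors: second object of the clause headed by 'questioned'; is c-commanded by the pronoun; coreference would bind this R-expression — blocked (Principle C).

the musicians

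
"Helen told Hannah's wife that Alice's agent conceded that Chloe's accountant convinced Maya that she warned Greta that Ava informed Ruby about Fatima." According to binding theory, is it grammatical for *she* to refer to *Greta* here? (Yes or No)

No

*Greta* is an R-expression; Principle C requires it to be free (not bound by any c-commanding expression).
— she: subject of the clause headed by 'warned'; the pronoun c-commands the R-expression — coreference blocked (Principle C).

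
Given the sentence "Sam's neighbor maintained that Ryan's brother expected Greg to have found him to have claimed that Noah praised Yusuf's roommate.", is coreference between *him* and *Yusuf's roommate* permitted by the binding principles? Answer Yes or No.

No

*him* is a pronoun; Principle B requires it to be free in its binding domain — the clause headed by 'found'.
— Yusuf's roommate: object of the clause headed by 'praised'; is c-commanded by the pronoun; coreference would bind this R-expression — blocked (Principle C).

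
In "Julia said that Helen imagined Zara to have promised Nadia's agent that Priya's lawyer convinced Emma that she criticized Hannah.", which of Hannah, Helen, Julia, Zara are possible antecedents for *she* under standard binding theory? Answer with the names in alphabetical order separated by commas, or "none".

*she* is a pronoun; Principle B requires it to be free in its binding domain — the clause headed by 'criticized'.
— Hannah: object of the clause headed by 'criticized'; is c-commanded by the pronoun; coreference would bind this R-expression — blocked (Principle C).
— Helen: subject of the clause headed by 'imagined'; c-commands the pronoun but lies outside its binding domain — allowed.
— Julia: subject of the matrix clause; c-commands the pronoun but lies outside its binding domain — allowed.
— Zara: subject of the clause headed by 'promised'; c-commands the pronoun but lies outside its binding domain — allowed.

Helen, Julia, Zara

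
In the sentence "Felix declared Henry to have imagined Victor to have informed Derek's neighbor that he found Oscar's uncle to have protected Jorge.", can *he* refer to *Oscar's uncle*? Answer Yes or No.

*he* is a pronoun; Principle B requires it to be free in its binding domain — the clause headed by 'found'.
— Oscar's uncle: subject of the clause headed by 'protected'; is c-commanded by the pronoun; coreference would bind this R-expression — blocked (Principle C).

No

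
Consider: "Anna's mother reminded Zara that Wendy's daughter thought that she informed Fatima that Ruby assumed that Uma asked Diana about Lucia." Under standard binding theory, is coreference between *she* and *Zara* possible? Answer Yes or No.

*Zara* is an R-expression; Principle C requires it to be free (not bound by any c-commanding expression).
— she: subject of the clause headed by 'informed'; the pronoun does not c-command the R-expression — coreference allowed.

Yes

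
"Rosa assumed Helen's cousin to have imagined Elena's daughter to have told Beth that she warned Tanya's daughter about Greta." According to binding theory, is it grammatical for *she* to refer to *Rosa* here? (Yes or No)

*Rosa* is an R-expression; Principle C requires it to be free (not bound by any c-commanding expression).
— she: subject of the clause headed by 'warned'; the pronoun does not c-command the R-expression — coreference allowed.

Yes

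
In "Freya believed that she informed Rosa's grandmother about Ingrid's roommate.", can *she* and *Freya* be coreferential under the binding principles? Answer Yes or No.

*Freya* is an R-expression; Principle C requires it to be free (not bound by any c-commanding expression).
— she: subject of the clause headed by 'informed'; the pronoun does not c-command the R-expression — coreference allowed.

Yes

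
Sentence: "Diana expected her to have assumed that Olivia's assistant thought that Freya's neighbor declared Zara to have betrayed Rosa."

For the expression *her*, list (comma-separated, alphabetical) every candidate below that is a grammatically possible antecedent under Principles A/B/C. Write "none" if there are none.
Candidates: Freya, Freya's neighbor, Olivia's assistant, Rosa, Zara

none

*her* is a pronoun; Principle B requires it to be free in its binding domain — the matrix clause.
— Freya: possessor inside the subject DP of the clause headed by 'declared'; is c-commanded by the pronoun; coreference would bind this R-expression — blocked (Principle C).
— Freya's neighbor: subject of the clause headed by 'declared'; is c-commanded by the pronoun; coreference would bind this R-expression — blocked (Principle C).
— Olivia's assistant: subject of the clause headed by 'thought'; is c-commanded by the pronoun; coreference would bind this R-expression — blocked (Principle C).
— Rosa: object of the clause headed by 'betrayed'; is c-commanded by the pronoun; coreference would bind this R-expression — blocked (Principle C).
— Zara: subject of the clause headed by 'betrayed'; is c-commanded by the pronoun; coreference would bind this R-expression — blocked (Principle C).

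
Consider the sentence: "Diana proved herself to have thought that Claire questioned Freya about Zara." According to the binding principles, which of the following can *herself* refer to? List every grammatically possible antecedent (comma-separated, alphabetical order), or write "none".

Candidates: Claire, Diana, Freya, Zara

Diana

*herself* is a reflexive; Principle A requires it to be bound within its binding domain — the matrix clause.
— Claire: subject of the clause headed by 'questioned'; does not c-command the reflexive — cannot bind it (Principle A).
— Diana: subject of the matrix clause; c-commands the reflexive within its binding domain — allowed (Principle A).
— Freya: object of the clause headed by 'questioned'; does not c-command the reflexive — cannot bind it (Principle A).
— Zara: second object of the clause headed by 'questioned'; does not c-command the reflexive — cannot bind it (Principle A).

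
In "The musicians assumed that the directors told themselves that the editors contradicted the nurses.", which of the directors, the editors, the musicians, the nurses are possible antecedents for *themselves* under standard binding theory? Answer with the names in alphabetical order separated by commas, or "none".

*themselves* is a reflexive; Principle A requires it to be bound within its binding domain — the clause headed by 'told'.
— the directors: subject of the clause headed by 'told'; c-commands the reflexive within its binding domain — allowed (Principle A).
— the editors: subject of the clause headed by 'contradicted'; does not c-command the reflexive — cannot bind it (Principle A).
— the musicians: subject of the matrix clause; c-commands the reflexive but lies outside its binding domain — cannot bind it (Principle A).
— the nurses: object of the clause headed by 'contradicted'; does not c-command the reflexive — cannot bind it (Principle A).

the directors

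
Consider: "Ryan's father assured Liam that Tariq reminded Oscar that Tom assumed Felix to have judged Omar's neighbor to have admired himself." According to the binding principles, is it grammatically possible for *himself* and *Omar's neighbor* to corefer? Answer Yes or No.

*himself* is a reflexive; Principle A requires it to be bound within its binding domain — the clause headed by 'admired'.
— Omar's neighbor: subject of the clause headed by 'admired'; c-commands the reflexive within its binding domain — allowed (Principle A).

Yes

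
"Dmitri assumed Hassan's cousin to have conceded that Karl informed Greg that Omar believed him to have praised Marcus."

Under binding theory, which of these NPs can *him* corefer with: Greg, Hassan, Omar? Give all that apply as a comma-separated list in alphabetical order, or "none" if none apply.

*him* is a pronoun; Principle B requires it to be free in its binding domain — the clause headed by 'believed'.
— Greg: object of the clause headed by 'informed'; c-commands the pronoun but lies outside its binding domain — allowed.
— Hassan: possessor inside the subject DP of the clause headed by 'conceded'; does not c-command the pronoun — Principle B does not apply; allowed.
— Omar: subject of the clause headed by 'believed'; c-commands the pronoun within its binding domain — blocked (Principle B).

Greg, Hassan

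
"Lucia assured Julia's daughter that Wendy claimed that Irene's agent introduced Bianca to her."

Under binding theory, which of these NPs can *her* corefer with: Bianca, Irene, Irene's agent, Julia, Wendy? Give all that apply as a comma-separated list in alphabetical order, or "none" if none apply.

*her* is a pronoun; Principle B requires it to be free in its binding domain — the clause headed by 'introduced'.
— Bianca: object of the clause headed by 'introduced'; c-commands the pronoun within its binding domain — blocked (Principle B).
— Irene: possessor inside the subject DP of the clause headed by 'introduced'; does not c-command the pronoun — Principle B does not apply; allowed.
— Irene's agent: subject of the clause headed by 'introduced'; c-commands the pronoun within its binding domain — blocked (Principle B).
— Julia: possessor inside the object DP of the matrix clause; does not c-command the pronoun — Principle B does not apply; allowed.
— Wendy: subject of the clause headed by 'claimed'; c-commands the pronoun but lies outside its binding domain — allowed.

Irene, Julia, Wendy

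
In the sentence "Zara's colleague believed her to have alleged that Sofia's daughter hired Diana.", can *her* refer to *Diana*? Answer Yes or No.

No

*her* is a pronoun; Principle B requires it to be free in its binding domain — the matrix clause.
— Diana: object of the clause headed by 'hired'; is c-commanded by the pronoun; coreference would bind this R-expression — blocked (Principle C).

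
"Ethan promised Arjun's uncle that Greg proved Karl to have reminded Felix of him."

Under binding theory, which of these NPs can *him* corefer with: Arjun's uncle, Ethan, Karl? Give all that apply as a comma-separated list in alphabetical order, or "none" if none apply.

Arjun's uncle, Ethan

*him* is a pronoun; Principle B requires it to be free in its binding domain — the clause headed by 'reminded'.
— Arjun's uncle: object of the matrix clause; c-commands the pronoun but lies outside its binding domain — allowed.
— Ethan: subject of the matrix clause; c-commands the pronoun but lies outside its binding domain — allowed.
— Karl: subject of the clause headed by 'reminded'; c-commands the pronoun within its binding domain — blocked (Principle B).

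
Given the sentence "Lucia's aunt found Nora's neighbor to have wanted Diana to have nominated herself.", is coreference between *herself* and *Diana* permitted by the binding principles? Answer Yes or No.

*herself* is a reflexive; Principle A requires it to be bound within its binding domain — the clause headed by 'nominated'.
— Diana: subject of the clause headed by 'nominated'; c-commands the reflexive within its binding domain — allowed (Principle A).

Yes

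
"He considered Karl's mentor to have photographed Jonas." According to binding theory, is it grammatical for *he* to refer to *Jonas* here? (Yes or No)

*Jonas* is an R-expression; Principle C requires it to be free (not bound by any c-commanding expression).
— he: subject of the matrix clause; the pronoun c-commands the R-expression — coreference blocked (Principle C).

No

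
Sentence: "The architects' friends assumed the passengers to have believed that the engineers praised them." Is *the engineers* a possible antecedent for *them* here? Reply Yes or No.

*them* is a pronoun; Principle B requires it to be free in its binding domain — the clause headed by 'praised'.
— the engineers: subject of the clause headed by 'praised'; c-commands the pronoun within its binding domain — blocked (Principle B).

No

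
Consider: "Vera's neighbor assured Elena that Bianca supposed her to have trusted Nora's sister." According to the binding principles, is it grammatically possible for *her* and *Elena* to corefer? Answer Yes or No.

*her* is a pronoun; Principle B requires it to be free in its binding domain — the clause headed by 'supposed'.
— Elena: object of the matrix clause; c-commands the pronoun but lies outside its binding domain — allowed.

Yes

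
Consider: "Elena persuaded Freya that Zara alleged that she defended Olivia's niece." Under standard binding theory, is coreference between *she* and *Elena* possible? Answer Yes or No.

*Elena* is an R-expression; Principle C requires it to be free (not bound by any c-commanding expression).
— she: subject of the clause headed by 'defended'; the pronoun does not c-command the R-expression — coreference allowed.

Yes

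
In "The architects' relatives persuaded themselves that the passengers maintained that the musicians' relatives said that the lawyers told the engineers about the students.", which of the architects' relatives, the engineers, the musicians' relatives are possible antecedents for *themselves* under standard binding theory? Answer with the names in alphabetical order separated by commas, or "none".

*themselves* is a reflexive; Principle A requires it to be bound within its binding domain — the matrix clause.
— the architects' relatives: subject of the matrix clause; c-commands the reflexive within its binding domain — allowed (Principle A).
— the engineers: object of the clause headed by 'told'; does not c-command the reflexive — cannot bind it (Principle A).
— the musicians' relatives: subject of the clause headed by 'said'; does not c-command the reflexive — cannot bind it (Principle A).

the architects' relatives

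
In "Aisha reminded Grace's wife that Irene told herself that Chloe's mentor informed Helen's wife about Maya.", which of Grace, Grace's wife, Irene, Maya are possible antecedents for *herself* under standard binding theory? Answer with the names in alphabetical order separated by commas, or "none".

Irene

*herself* is a reflexive; Principle A requires it to be bound within its binding domain — the clause headed by 'told'.
— Grace: possessor inside the object DP of the matrix clause; does not c-command the reflexive — cannot bind it (Principle A).
— Grace's wife: object of the matrix clause; c-commands the reflexive but lies outside its binding domain — cannot bind it (Principle A).
— Irene: subject of the clause headed by 'told'; c-commands the reflexive within its binding domain — allowed (Principle A).
— Maya: second object of the clause headed by 'informed'; does not c-command the reflexive — cannot bind it (Principle A).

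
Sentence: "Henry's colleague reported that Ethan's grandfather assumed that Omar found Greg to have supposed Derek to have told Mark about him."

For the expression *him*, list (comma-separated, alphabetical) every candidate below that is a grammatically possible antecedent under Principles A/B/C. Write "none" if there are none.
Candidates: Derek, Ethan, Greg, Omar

Ethan, Greg, Omar

*him* is a pronoun; Principle B requires it to be free in its binding domain — the clause headed by 'told'.
— Derek: subject of the clause headed by 'told'; c-commands the pronoun within its binding domain — blocked (Principle B).
— Ethan: possessor inside the subject DP of the clause headed by 'assumed'; does not c-command the pronoun — Principle B does not apply; allowed.
— Greg: subject of the clause headed by 'supposed'; c-commands the pronoun but lies outside its binding domain — allowed.
— Omar: subject of the clause headed by 'found'; c-commands the pronoun but lies outside its binding domain — allowed.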